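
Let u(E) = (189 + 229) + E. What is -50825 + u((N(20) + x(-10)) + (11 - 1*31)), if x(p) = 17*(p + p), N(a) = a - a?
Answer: -50767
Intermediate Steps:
N(a) = 0
x(p) = 34*p (x(p) = 17*(2*p) = 34*p)
u(E) = 418 + E
-50825 + u((N(20) + x(-10)) + (11 - 1*31)) = -50825 + (418 + ((0 + 34*(-10)) + (11 - 1*31))) = -50825 + (418 + ((0 - 340) + (11 - 31))) = -50825 + (418 + (-340 - 20)) = -50825 + (418 - 360) = -50825 + 58 = -50767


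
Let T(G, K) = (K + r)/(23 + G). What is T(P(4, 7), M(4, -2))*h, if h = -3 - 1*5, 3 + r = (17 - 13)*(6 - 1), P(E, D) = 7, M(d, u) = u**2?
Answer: -28/5 ≈ -5.6000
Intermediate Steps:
r = 17 (r = -3 + (17 - 13)*(6 - 1) = -3 + 4*5 = -3 + 20 = 17)
T(G, K) = (17 + K)/(23 + G) (T(G, K) = (K + 17)/(23 + G) = (17 + K)/(23 + G))
h = -8 (h = -3 - 5 = -8)
T(P(4, 7), M(4, -2))*h = ((17 + (-2)**2)/(23 + 7))*(-8) = ((17 + 4)/30)*(-8) = ((1/30)*21)*(-8) = (7/10)*(-8) = -28/5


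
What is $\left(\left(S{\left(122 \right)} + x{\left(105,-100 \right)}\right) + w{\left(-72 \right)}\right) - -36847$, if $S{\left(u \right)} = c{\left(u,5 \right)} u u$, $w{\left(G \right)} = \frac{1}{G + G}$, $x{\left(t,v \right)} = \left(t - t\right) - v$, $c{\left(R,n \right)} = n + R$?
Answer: $\frac{277518959}{144} \approx 1.9272 \cdot 10^{6}$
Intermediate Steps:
$c{\left(R,n \right)} = R + n$
$x{\left(t,v \right)} = - v$ ($x{\left(t,v \right)} = 0 - v = - v$)
$w{\left(G \right)} = \frac{1}{2 G}$
$S{\left(u \right)} = u^{2} \left(5 + u\right)$ ($S{\left(u \right)} = \left(u + 5\right) u u = \left(5 + u\right) u u = u \left(5 + u\right) u = u^{2} \left(5 + u\right)$)
$\left(\left(S{\left(122 \right)} + x{\left(105,-100 \right)}\right) + w{\left(-72 \right)}\right) - -36847 = \left(\left(122^{2} \left(5 + 122\right) - -100\right) + \frac{1}{2 \left(-72\right)}\right) - -36847 = \left(\left(14884 \cdot 127 + 100\right) + \frac{1}{2} \left(- \frac{1}{72}\right)\right) + 36847 = \left(\left(1890268 + 100\right) - \frac{1}{144}\right) + 36847 = \left(1890368 - \frac{1}{144}\right) + 36847 = \frac{272212991}{144} + 36847 = \frac{277518959}{144}$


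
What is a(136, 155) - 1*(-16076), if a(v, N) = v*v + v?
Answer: 34708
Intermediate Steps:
a(v, N) = v + v² (a(v, N) = v² + v = v + v²)
a(136, 155) - 1*(-16076) = 136*(1 + 136) - 1*(-16076) = 136*137 + 16076 = 18632 + 16076 = 34708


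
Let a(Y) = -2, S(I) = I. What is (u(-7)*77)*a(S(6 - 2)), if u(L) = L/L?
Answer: -154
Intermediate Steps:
u(L) = 1
(u(-7)*77)*a(S(6 - 2)) = (1*77)*(-2) = 77*(-2) = -154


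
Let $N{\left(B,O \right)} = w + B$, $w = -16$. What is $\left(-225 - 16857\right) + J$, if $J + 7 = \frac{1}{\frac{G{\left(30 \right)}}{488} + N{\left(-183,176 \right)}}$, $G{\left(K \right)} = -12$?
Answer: $- \frac{414938131}{24281} \approx -17089.0$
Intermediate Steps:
$N{\left(B,O \right)} = -16 + B$
$J = - \frac{170089}{24281}$ ($J = -7 + \frac{1}{- \frac{12}{488} - 199} = -7 + \frac{1}{\left(-12\right) \frac{1}{488} - 199} = -7 + \frac{1}{- \frac{3}{122} - 199} = -7 + \frac{1}{- \frac{24281}{122}} = -7 - \frac{122}{24281} = - \frac{170089}{24281} \approx -7.005$)
$\left(-225 - 16857\right) + J = \left(-225 - 16857\right) - \frac{170089}{24281} = -17082 - \frac{170089}{24281} = - \frac{414938131}{24281}$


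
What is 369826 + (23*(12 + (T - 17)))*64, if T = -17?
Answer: 337442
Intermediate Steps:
369826 + (23*(12 + (T - 17)))*64 = 369826 + (23*(12 + (-17 - 17)))*64 = 369826 + (23*(12 - 34))*64 = 369826 + (23*(-22))*64 = 369826 - 506*64 = 369826 - 32384 = 337442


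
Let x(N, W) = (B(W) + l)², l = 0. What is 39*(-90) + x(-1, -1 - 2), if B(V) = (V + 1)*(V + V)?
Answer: -3366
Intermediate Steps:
B(V) = 2*V*(1 + V) (B(V) = (1 + V)*(2*V) = 2*V*(1 + V))
x(N, W) = 4*W²*(1 + W)² (x(N, W) = (2*W*(1 + W) + 0)² = (2*W*(1 + W))² = 4*W²*(1 + W)²)
39*(-90) + x(-1, -1 - 2) = 39*(-90) + 4*(-1 - 2)²*(1 + (-1 - 2))² = -3510 + 4*(-3)²*(1 - 3)² = -3510 + 4*9*(-2)² = -3510 + 4*9*4 = -3510 + 144 = -3366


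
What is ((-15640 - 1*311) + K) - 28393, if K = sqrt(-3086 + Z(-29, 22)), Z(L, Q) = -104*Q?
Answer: -44344 + I*sqrt(5374) ≈ -44344.0 + 73.308*I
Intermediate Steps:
K = I*sqrt(5374) (K = sqrt(-3086 - 104*22) = sqrt(-3086 - 2288) = sqrt(-5374) = I*sqrt(5374) ≈ 73.308*I)
((-15640 - 1*311) + K) - 28393 = ((-15640 - 1*311) + I*sqrt(5374)) - 28393 = ((-15640 - 311) + I*sqrt(5374)) - 28393 = (-15951 + I*sqrt(5374)) - 28393 = -44344 + I*sqrt(5374)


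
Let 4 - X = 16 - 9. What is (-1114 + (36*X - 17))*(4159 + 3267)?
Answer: -9200814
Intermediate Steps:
X = -3 (X = 4 - (16 - 9) = 4 - 1*7 = 4 - 7 = -3)
(-1114 + (36*X - 17))*(4159 + 3267) = (-1114 + (36*(-3) - 17))*(4159 + 3267) = (-1114 + (-108 - 17))*7426 = (-1114 - 125)*7426 = -1239*7426 = -9200814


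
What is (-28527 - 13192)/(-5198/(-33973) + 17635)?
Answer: -1417319587/599119053 ≈ -2.3657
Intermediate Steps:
(-28527 - 13192)/(-5198/(-33973) + 17635) = -41719/(-5198*(-1/33973) + 17635) = -41719/(5198/33973 + 17635) = -41719/599119053/33973 = -41719*33973/599119053 = -1417319587/599119053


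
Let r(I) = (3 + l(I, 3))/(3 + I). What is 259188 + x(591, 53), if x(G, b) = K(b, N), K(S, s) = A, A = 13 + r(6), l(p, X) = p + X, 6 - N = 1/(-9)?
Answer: 777607/3 ≈ 2.5920e+5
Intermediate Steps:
N = 55/9 (N = 6 - 1/(-9) = 6 - 1*(-⅑) = 6 + ⅑ = 55/9 ≈ 6.1111)
l(p, X) = X + p
r(I) = (6 + I)/(3 + I) (r(I) = (3 + (3 + I))/(3 + I) = (6 + I)/(3 + I))
A = 43/3 (A = 13 + (6 + 6)/(3 + 6) = 13 + 12/9 = 13 + (⅑)*12 = 13 + 4/3 = 43/3 ≈ 14.333)
K(S, s) = 43/3
x(G, b) = 43/3
259188 + x(591, 53) = 259188 + 43/3 = 777607/3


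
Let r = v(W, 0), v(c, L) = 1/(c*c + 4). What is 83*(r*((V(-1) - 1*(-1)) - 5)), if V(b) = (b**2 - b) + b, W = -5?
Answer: -249/29 ≈ -8.5862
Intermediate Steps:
V(b) = b**2
v(c, L) = 1/(4 + c**2) (v(c, L) = 1/(c**2 + 4) = 1/(4 + c**2))
r = 1/29 (r = 1/(4 + (-5)**2) = 1/(4 + 25) = 1/29 ≈ 0.034483)
83*(r*((V(-1) - 1*(-1)) - 5)) = 83*((((-1)**2 - 1*(-1)) - 5)/29) = 83*(((1 + 1) - 5)/29) = 83*((2 - 5)/29) = 83*((1/29)*(-3)) = 83*(-3/29) = -249/29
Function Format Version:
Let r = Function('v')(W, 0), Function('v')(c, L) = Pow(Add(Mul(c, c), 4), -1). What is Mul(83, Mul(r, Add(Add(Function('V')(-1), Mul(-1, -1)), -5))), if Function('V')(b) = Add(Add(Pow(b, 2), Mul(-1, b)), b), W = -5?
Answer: Rational(-249, 29) ≈ -8.5862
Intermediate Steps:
Function('V')(b) = Pow(b, 2)
Function('v')(c, L) = Pow(Add(4, Pow(c, 2)), -1) (Function('v')(c, L) = Pow(Add(Pow(c, 2), 4), -1) = Pow(Add(4, Pow(c, 2)), -1))
r = Rational(1, 29) (r = Pow(Add(4, Pow(-5, 2)), -1) = Pow(Add(4, 25), -1) = Pow(29, -1) = Rational(1, 29) ≈ 0.034483)
Mul(83, Mul(r, Add(Add(Function('V')(-1), Mul(-1, -1)), -5))) = Mul(83, Mul(Rational(1, 29), Add(Add(Pow(-1, 2), Mul(-1, -1)), -5))) = Mul(83, Mul(Rational(1, 29), Add(Add(1, 1), -5))) = Mul(83, Mul(Rational(1, 29), Add(2, -5))) = Mul(83, Mul(Rational(1, 29), -3)) = Mul(83, Rational(-3, 29)) = Rational(-249, 29)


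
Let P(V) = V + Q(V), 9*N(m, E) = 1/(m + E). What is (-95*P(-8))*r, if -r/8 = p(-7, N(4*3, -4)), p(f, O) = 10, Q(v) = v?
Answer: -121600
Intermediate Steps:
N(m, E) = 1/(9*(E + m)) (N(m, E) = 1/(9*(m + E)) = 1/(9*(E + m)))
r = -80 (r = -8*10 = -80)
P(V) = 2*V (P(V) = V + V = 2*V)
(-95*P(-8))*r = -190*(-8)*(-80) = -95*(-16)*(-80) = 1520*(-80) = -121600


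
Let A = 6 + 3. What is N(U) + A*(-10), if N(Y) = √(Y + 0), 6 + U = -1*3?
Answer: -90 + 3*I ≈ -90.0 + 3.0*I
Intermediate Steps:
U = -9 (U = -6 - 1*3 = -6 - 3 = -9)
N(Y) = √Y
A = 9
N(U) + A*(-10) = √(-9) + 9*(-10) = 3*I - 90 = -90 + 3*I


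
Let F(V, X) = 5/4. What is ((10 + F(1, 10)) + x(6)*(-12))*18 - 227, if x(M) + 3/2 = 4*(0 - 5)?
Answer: 9239/2 ≈ 4619.5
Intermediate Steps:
x(M) = -43/2 (x(M) = -3/2 + 4*(0 - 5) = -3/2 + 4*(-5) = -3/2 - 20 = -43/2)
F(V, X) = 5/4 (F(V, X) = 5*(¼) = 5/4)
((10 + F(1, 10)) + x(6)*(-12))*18 - 227 = ((10 + 5/4) - 43/2*(-12))*18 - 227 = (45/4 + 258)*18 - 227 = (1077/4)*18 - 227 = 9693/2 - 227 = 9239/2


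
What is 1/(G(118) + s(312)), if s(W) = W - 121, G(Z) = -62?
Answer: 1/129 ≈ 0.0077519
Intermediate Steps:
s(W) = -121 + W
1/(G(118) + s(312)) = 1/(-62 + (-121 + 312)) = 1/(-62 + 191) = 1/129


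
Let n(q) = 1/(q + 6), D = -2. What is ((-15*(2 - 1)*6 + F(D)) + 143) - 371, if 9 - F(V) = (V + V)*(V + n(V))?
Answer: -316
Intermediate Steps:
n(q) = 1/(6 + q)
F(V) = 9 - 2*V*(V + 1/(6 + V)) (F(V) = 9 - (V + V)*(V + 1/(6 + V)) = 9 - 2*V*(V + 1/(6 + V)))
((-15*(2 - 1)*6 + F(D)) + 143) - 371 = ((-15*(2 - 1)*6 + (-2*(-2) + (6 - 2)*(9 - 2*(-2)²))/(6 - 2)) + 143) - 371 = ((-15*6 + (4 + 4*(9 - 2*4))/4) + 143) - 371 = ((-15*6 + (4 + 4*(9 - 8))/4) + 143) - 371 = ((-90 + (4 + 4*1)/4) + 143) - 371 = ((-90 + (4 + 4)/4) + 143) - 371 = ((-90 + (¼)*8) + 143) - 371 = ((-90 + 2) + 143) - 371 = (-88 + 143) - 371 = 55 - 371 = -316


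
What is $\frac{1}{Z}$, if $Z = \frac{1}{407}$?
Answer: $407$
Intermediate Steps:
$Z = \frac{1}{407} \approx 0.002457$
$\frac{1}{Z} = \frac{1}{\frac{1}{407}} = 407$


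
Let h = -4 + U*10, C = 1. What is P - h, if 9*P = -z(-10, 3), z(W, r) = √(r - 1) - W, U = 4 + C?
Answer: -424/9 - √2/9 ≈ -47.268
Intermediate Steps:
U = 5 (U = 4 + 1 = 5)
z(W, r) = √(-1 + r) - W
h = 46 (h = -4 + 5*10 = -4 + 50 = 46)
P = -10/9 - √2/9 (P = (-(√(-1 + 3) - 1*(-10)))/9 = (-(√2 + 10))/9 = (-(10 + √2))/9 = (-10 - √2)/9 = -10/9 - √2/9 ≈ -1.2682)
P - h = (-10/9 - √2/9) - 1*46 = (-10/9 - √2/9) - 46 = -424/9 - √2/9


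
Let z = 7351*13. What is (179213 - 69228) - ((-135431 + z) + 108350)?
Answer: 41503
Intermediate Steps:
z = 95563
(179213 - 69228) - ((-135431 + z) + 108350) = (179213 - 69228) - ((-135431 + 95563) + 108350) = 109985 - (-39868 + 108350) = 109985 - 1*68482 = 109985 - 68482 = 41503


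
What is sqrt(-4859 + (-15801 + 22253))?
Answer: 3*sqrt(177) ≈ 39.912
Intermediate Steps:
sqrt(-4859 + (-15801 + 22253)) = sqrt(-4859 + 6452) = sqrt(1593) = 3*sqrt(177)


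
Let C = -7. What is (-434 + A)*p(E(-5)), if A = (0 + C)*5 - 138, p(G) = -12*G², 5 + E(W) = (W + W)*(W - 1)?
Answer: 22034100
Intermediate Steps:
E(W) = -5 + 2*W*(-1 + W) (E(W) = -5 + (W + W)*(W - 1) = -5 + (2*W)*(-1 + W) = -5 + 2*W*(-1 + W))
A = -173 (A = (0 - 7)*5 - 138 = -7*5 - 138 = -35 - 138 = -173)
(-434 + A)*p(E(-5)) = (-434 - 173)*(-12*(-5 - 2*(-5) + 2*(-5)²)²) = -(-7284)*(-5 + 10 + 2*25)² = -(-7284)*(-5 + 10 + 50)² = -(-7284)*55² = -(-7284)*3025 = -607*(-36300) = 22034100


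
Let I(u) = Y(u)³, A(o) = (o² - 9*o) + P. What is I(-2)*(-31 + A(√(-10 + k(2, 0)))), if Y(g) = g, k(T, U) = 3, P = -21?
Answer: 472 + 72*I*√7 ≈ 472.0 + 190.49*I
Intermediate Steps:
A(o) = -21 + o² - 9*o (A(o) = (o² - 9*o) - 21 = -21 + o² - 9*o)
I(u) = u³
I(-2)*(-31 + A(√(-10 + k(2, 0)))) = (-2)³*(-31 + (-21 + (√(-10 + 3))² - 9*√(-10 + 3))) = -8*(-31 + (-21 + (√(-7))² - 9*I*√7)) = -8*(-31 + (-21 + (I*√7)² - 9*I*√7)) = -8*(-31 + (-21 - 7 - 9*I*√7)) = -8*(-31 + (-28 - 9*I*√7)) = -8*(-59 - 9*I*√7) = 472 + 72*I*√7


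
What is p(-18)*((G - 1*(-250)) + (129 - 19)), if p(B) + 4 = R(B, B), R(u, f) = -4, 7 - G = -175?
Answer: -4336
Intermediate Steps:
G = 182 (G = 7 - 1*(-175) = 7 + 175 = 182)
p(B) = -8 (p(B) = -4 - 4 = -8)
p(-18)*((G - 1*(-250)) + (129 - 19)) = -8*((182 - 1*(-250)) + (129 - 19)) = -8*((182 + 250) + 110) = -8*(432 + 110) = -8*542 = -4336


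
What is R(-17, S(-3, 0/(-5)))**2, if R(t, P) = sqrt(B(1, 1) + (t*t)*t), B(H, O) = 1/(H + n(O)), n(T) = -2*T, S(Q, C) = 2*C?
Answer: -4914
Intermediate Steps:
B(H, O) = 1/(H - 2*O)
R(t, P) = sqrt(-1 + t**3) (R(t, P) = sqrt(1/(1 - 2*1) + (t*t)*t) = sqrt(1/(1 - 2) + t**2*t) = sqrt(1/(-1) + t**3) = sqrt(-1 + t**3))
R(-17, S(-3, 0/(-5)))**2 = (sqrt(-1 + (-17)**3))**2 = (sqrt(-1 - 4913))**2 = (sqrt(-4914))**2 = (3*I*sqrt(546))**2 = -4914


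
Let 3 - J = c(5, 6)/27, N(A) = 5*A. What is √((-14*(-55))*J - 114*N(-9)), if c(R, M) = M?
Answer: 2*√16355/3 ≈ 85.258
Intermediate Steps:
J = 25/9 (J = 3 - 6/27 = 3 - 1*2/9 = 3 - 2/9 = 25/9 ≈ 2.7778)
√((-14*(-55))*J - 114*N(-9)) = √(-14*(-55)*(25/9) - 570*(-9)) = √(770*(25/9) - 114*(-45)) = √(19250/9 + 5130) = √(65420/9) = 2*√16355/3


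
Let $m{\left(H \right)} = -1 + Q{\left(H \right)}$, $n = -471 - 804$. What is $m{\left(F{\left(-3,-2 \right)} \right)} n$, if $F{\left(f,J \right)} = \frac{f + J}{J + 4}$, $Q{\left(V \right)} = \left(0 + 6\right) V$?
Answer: $20400$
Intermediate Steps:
$Q{\left(V \right)} = 6 V$
$n = -1275$ ($n = -471 - 804 = -1275$)
$F{\left(f,J \right)} = \frac{J + f}{4 + J}$
$m{\left(H \right)} = -1 + 6 H$
$m{\left(F{\left(-3,-2 \right)} \right)} n = \left(-1 + 6 \frac{-2 - 3}{4 - 2}\right) \left(-1275\right) = \left(-1 + 6 \cdot \frac{1}{2} \left(-5\right)\right) \left(-1275\right) = \left(-1 + 6 \left(- \frac{5}{2}\right)\right) \left(-1275\right) = \left(-1 - 15\right) \left(-1275\right) = \left(-16\right) \left(-1275\right) = 20400$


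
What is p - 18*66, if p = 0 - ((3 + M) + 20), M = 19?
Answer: -1230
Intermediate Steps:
p = -42 (p = 0 - ((3 + 19) + 20) = 0 - (22 + 20) = 0 - 1*42 = 0 - 42 = -42)
p - 18*66 = -42 - 18*66 = -42 - 1188 = -1230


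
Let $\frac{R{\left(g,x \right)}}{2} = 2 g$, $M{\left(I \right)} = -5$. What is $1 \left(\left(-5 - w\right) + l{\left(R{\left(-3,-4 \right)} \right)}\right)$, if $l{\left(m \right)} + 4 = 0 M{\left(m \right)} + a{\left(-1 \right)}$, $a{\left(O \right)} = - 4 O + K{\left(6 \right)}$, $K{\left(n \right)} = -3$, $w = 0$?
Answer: $-8$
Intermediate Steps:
$a{\left(O \right)} = -3 - 4 O$ ($a{\left(O \right)} = - 4 O - 3 = -3 - 4 O$)
$R{\left(g,x \right)} = 4 g$ ($R{\left(g,x \right)} = 2 \cdot 2 g = 4 g$)
$l{\left(m \right)} = -3$ ($l{\left(m \right)} = -4 + \left(0 \left(-5\right) - -1\right) = -4 + \left(0 + \left(-3 + 4\right)\right) = -4 + \left(0 + 1\right) = -4 + 1 = -3$)
$1 \left(\left(-5 - w\right) + l{\left(R{\left(-3,-4 \right)} \right)}\right) = 1 \left(\left(-5 - 0\right) - 3\right) = 1 \left(\left(-5 + 0\right) - 3\right) = 1 \left(-5 - 3\right) = 1 \left(-8\right) = -8$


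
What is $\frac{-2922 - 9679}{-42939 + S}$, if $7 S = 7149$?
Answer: $\frac{88207}{293424} \approx 0.30061$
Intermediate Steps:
$S = \frac{7149}{7}$ ($S = \frac{1}{7} \cdot 7149 = \frac{7149}{7} \approx 1021.3$)
$\frac{-2922 - 9679}{-42939 + S} = \frac{-2922 - 9679}{-42939 + \frac{7149}{7}} = - \frac{12601}{- \frac{293424}{7}} = \left(-12601\right) \left(- \frac{7}{293424}\right) = \frac{88207}{293424}$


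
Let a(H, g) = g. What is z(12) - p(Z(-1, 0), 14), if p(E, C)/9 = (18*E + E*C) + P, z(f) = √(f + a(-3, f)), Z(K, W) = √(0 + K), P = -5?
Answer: 45 - 288*I + 2*√6 ≈ 49.899 - 288.0*I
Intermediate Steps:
Z(K, W) = √K
z(f) = √2*√f (z(f) = √(f + f) = √(2*f) = √2*√f)
p(E, C) = -45 + 162*E + 9*C*E (p(E, C) = 9*((18*E + E*C) - 5) = 9*((18*E + C*E) - 5) = 9*(-5 + 18*E + C*E) = -45 + 162*E + 9*C*E)
z(12) - p(Z(-1, 0), 14) = √2*√12 - (-45 + 162*√(-1) + 9*14*√(-1)) = √2*(2*√3) - (-45 + 162*I + 9*14*I) = 2*√6 - (-45 + 162*I + 126*I) = 2*√6 - (-45 + 288*I) = 2*√6 + (45 - 288*I) = 45 - 288*I + 2*√6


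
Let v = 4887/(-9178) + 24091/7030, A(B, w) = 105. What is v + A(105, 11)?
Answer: 1740373072/16130335 ≈ 107.89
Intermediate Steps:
v = 46687897/16130335 (v = 4887*(-1/9178) + 24091*(1/7030) = -4887/9178 + 24091/7030 = 46687897/16130335 ≈ 2.8944)
v + A(105, 11) = 46687897/16130335 + 105 = 1740373072/16130335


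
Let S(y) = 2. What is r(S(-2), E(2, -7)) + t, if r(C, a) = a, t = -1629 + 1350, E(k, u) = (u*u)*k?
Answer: -181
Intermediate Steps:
E(k, u) = k*u² (E(k, u) = u²*k = k*u²)
t = -279
r(S(-2), E(2, -7)) + t = 2*(-7)² - 279 = 2*49 - 279 = 98 - 279 = -181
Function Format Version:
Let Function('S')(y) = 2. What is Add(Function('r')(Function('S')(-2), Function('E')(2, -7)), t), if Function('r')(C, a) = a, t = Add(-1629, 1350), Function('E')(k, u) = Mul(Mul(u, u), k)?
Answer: -181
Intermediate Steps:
Function('E')(k, u) = Mul(k, Pow(u, 2)) (Function('E')(k, u) = Mul(Pow(u, 2), k) = Mul(k, Pow(u, 2)))
t = -279
Add(Function('r')(Function('S')(-2), Function('E')(2, -7)), t) = Add(Mul(2, Pow(-7, 2)), -279) = Add(Mul(2, 49), -279) = Add(98, -279) = -181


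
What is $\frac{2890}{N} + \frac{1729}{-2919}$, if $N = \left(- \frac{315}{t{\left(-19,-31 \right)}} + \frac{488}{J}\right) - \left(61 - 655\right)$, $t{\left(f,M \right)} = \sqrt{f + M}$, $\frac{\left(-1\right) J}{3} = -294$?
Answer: $\frac{244544653060921}{57657538116249} - \frac{35409155670 i \sqrt{2}}{138267477497} \approx 4.2413 - 0.36217 i$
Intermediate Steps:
$J = 882$ ($J = \left(-3\right) \left(-294\right) = 882$)
$t{\left(f,M \right)} = \sqrt{M + f}$
$N = \frac{262198}{441} + \frac{63 i \sqrt{2}}{2}$ ($N = \left(- \frac{315}{\sqrt{-31 - 19}} + \frac{488}{882}\right) - \left(61 - 655\right) = \left(- \frac{315}{\sqrt{-50}} + 488 \cdot \frac{1}{882}\right) - \left(61 - 655\right) = \left(- \frac{315}{5 i \sqrt{2}} + \frac{244}{441}\right) - -594 = \left(- 315 \left(- \frac{i \sqrt{2}}{10}\right) + \frac{244}{441}\right) + 594 = \left(\frac{63 i \sqrt{2}}{2} + \frac{244}{441}\right) + 594 = \left(\frac{244}{441} + \frac{63 i \sqrt{2}}{2}\right) + 594 = \frac{262198}{441} + \frac{63 i \sqrt{2}}{2} \approx 594.55 + 44.548 i$)
$\frac{2890}{N} + \frac{1729}{-2919} = \frac{2890}{\frac{262198}{441} + \frac{63 i \sqrt{2}}{2}} + \frac{1729}{-2919} = \frac{2890}{\frac{262198}{441} + \frac{63 i \sqrt{2}}{2}} + 1729 \left(- \frac{1}{2919}\right) = \frac{2890}{\frac{262198}{441} + \frac{63 i \sqrt{2}}{2}} - \frac{247}{417} = - \frac{247}{417} + \frac{2890}{\frac{262198}{441} + \frac{63 i \sqrt{2}}{2}}$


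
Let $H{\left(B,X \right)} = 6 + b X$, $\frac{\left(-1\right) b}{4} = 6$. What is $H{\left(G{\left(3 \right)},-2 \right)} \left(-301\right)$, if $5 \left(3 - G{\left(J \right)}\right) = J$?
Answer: $-16254$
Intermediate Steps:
$b = -24$ ($b = \left(-4\right) 6 = -24$)
$G{\left(J \right)} = 3 - \frac{J}{5}$
$H{\left(B,X \right)} = 6 - 24 X$
$H{\left(G{\left(3 \right)},-2 \right)} \left(-301\right) = \left(6 - -48\right) \left(-301\right) = \left(6 + 48\right) \left(-301\right) = 54 \left(-301\right) = -16254$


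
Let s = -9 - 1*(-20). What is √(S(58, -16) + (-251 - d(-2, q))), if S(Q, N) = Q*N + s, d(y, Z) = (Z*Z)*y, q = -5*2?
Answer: 22*I*√2 ≈ 31.113*I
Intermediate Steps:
q = -10
s = 11 (s = -9 + 20 = 11)
d(y, Z) = y*Z² (d(y, Z) = Z²*y = y*Z²)
S(Q, N) = 11 + N*Q (S(Q, N) = Q*N + 11 = N*Q + 11 = 11 + N*Q)
√(S(58, -16) + (-251 - d(-2, q))) = √((11 - 16*58) + (-251 - (-2)*(-10)²)) = √((11 - 928) + (-251 - (-2)*100)) = √(-917 + (-251 - 1*(-200))) = √(-917 + (-251 + 200)) = √(-917 - 51) = √(-968) = 22*I*√2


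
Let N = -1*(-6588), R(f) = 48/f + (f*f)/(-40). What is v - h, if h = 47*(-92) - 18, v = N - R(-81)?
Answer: 11982187/1080 ≈ 11095.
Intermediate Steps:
R(f) = 48/f - f²/40 (R(f) = 48/f + f²*(-1/40) = 48/f - f²/40)
N = 6588
v = 7292827/1080 (v = 6588 - (1920 - 1*(-81)³)/(40*(-81)) = 6588 - (-1)*(1920 - 1*(-531441))/(40*81) = 6588 - (-1)*(1920 + 531441)/(40*81) = 6588 - (-1)*533361/(40*81) = 6588 - 1*(-177787/1080) = 6588 + 177787/1080 = 7292827/1080 ≈ 6752.6)
h = -4342 (h = -4324 - 18 = -4342)
v - h = 7292827/1080 - 1*(-4342) = 7292827/1080 + 4342 = 11982187/1080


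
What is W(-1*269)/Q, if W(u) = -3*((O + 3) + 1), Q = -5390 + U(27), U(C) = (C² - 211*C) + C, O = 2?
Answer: 18/10331 ≈ 0.0017423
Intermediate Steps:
U(C) = C² - 210*C
Q = -10331 (Q = -5390 + 27*(-210 + 27) = -5390 + 27*(-183) = -5390 - 4941 = -10331)
W(u) = -18 (W(u) = -3*((2 + 3) + 1) = -3*(5 + 1) = -3*6 = -18)
W(-1*269)/Q = -18/(-10331) = -18*(-1/10331) = 18/10331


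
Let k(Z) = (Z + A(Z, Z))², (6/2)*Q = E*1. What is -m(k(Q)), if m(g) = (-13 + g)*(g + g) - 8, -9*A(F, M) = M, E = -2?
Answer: 8972680/531441 ≈ 16.884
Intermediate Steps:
A(F, M) = -M/9
Q = -⅔ (Q = (-2*1)/3 = (⅓)*(-2) = -⅔ ≈ -0.66667)
k(Z) = 64*Z²/81 (k(Z) = (Z - Z/9)² = (8*Z/9)² = 64*Z²/81)
m(g) = -8 + 2*g*(-13 + g) (m(g) = (-13 + g)*(2*g) - 8 = 2*g*(-13 + g) - 8 = -8 + 2*g*(-13 + g))
-m(k(Q)) = -(-8 - 1664*(-⅔)²/81 + 2*(64*(-⅔)²/81)²) = -(-8 - 1664*4/(81*9) + 2*((64/81)*(4/9))²) = -(-8 - 26*256/729 + 2*(256/729)²) = -(-8 - 6656/729 + 2*(65536/531441)) = -(-8 - 6656/729 + 131072/531441) = -1*(-8972680/531441) = 8972680/531441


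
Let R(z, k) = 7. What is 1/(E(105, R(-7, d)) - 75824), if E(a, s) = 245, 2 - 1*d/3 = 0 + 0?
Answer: -1/75579 ≈ -1.3231e-5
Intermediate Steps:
d = 6 (d = 6 - 3*(0 + 0) = 6 - 3*0 = 6 + 0 = 6)
1/(E(105, R(-7, d)) - 75824) = 1/(245 - 75824) = 1/(-75579) = -1/75579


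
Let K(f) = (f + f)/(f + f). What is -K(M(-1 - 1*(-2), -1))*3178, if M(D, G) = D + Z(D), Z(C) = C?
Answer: -3178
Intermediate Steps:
M(D, G) = 2*D (M(D, G) = D + D = 2*D)
K(f) = 1 (K(f) = (2*f)/((2*f)) = (2*f)*(1/(2*f)) = 1)
-K(M(-1 - 1*(-2), -1))*3178 = -3178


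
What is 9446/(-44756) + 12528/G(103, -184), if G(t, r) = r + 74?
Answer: -140435557/1230790 ≈ -114.10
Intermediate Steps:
G(t, r) = 74 + r
9446/(-44756) + 12528/G(103, -184) = 9446/(-44756) + 12528/(74 - 184) = 9446*(-1/44756) + 12528/(-110) = -4723/22378 + 12528*(-1/110) = -4723/22378 - 6264/55 = -140435557/1230790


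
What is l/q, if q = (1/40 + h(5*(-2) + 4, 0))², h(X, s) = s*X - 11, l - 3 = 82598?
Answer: 132161600/192721 ≈ 685.77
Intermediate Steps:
l = 82601 (l = 3 + 82598 = 82601)
h(X, s) = -11 + X*s (h(X, s) = X*s - 11 = -11 + X*s)
q = 192721/1600 (q = (1/40 + (-11 + (5*(-2) + 4)*0))² = (1/40 + (-11 + (-10 + 4)*0))² = (1/40 + (-11 - 6*0))² = (1/40 + (-11 + 0))² = (1/40 - 11)² = (-439/40)² = 192721/1600 ≈ 120.45)
l/q = 82601/(192721/1600) = 82601*(1600/192721) = 132161600/192721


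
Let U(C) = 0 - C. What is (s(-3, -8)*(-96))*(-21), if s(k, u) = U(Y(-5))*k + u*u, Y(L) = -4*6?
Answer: -16128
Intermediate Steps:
Y(L) = -24
U(C) = -C
s(k, u) = u**2 + 24*k (s(k, u) = (-1*(-24))*k + u*u = 24*k + u**2 = u**2 + 24*k)
(s(-3, -8)*(-96))*(-21) = (((-8)**2 + 24*(-3))*(-96))*(-21) = ((64 - 72)*(-96))*(-21) = -8*(-96)*(-21) = 768*(-21) = -16128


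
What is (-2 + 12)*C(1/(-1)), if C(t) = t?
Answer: -10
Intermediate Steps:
(-2 + 12)*C(1/(-1)) = (-2 + 12)/(-1) = 10*(-1) = -10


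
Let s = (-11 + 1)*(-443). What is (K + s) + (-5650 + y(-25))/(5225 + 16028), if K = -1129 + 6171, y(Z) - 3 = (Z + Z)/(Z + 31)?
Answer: 603908282/63759 ≈ 9471.7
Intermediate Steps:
y(Z) = 3 + 2*Z/(31 + Z) (y(Z) = 3 + (Z + Z)/(Z + 31) = 3 + (2*Z)/(31 + Z) = 3 + 2*Z/(31 + Z))
s = 4430 (s = -10*(-443) = 4430)
K = 5042
(K + s) + (-5650 + y(-25))/(5225 + 16028) = (5042 + 4430) + (-5650 + (93 + 5*(-25))/(31 - 25))/(5225 + 16028) = 9472 + (-5650 + (93 - 125)/6)/21253 = 9472 + (-5650 + (⅙)*(-32))*(1/21253) = 9472 + (-5650 - 16/3)*(1/21253) = 9472 - 16966/3*1/21253 = 9472 - 16966/63759 = 603908282/63759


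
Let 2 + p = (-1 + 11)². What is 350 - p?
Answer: 252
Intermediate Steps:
p = 98 (p = -2 + (-1 + 11)² = -2 + 10² = -2 + 100 = 98)
350 - p = 350 - 1*98 = 350 - 98 = 252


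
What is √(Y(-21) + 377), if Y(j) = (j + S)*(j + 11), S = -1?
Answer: √597 ≈ 24.434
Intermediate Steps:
Y(j) = (-1 + j)*(11 + j) (Y(j) = (j - 1)*(j + 11) = (-1 + j)*(11 + j))
√(Y(-21) + 377) = √((-11 + (-21)² + 10*(-21)) + 377) = √((-11 + 441 - 210) + 377) = √(220 + 377) = √597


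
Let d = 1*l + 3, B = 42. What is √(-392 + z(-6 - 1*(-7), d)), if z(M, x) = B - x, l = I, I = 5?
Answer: I*√358 ≈ 18.921*I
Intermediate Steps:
l = 5
d = 8 (d = 1*5 + 3 = 5 + 3 = 8)
z(M, x) = 42 - x
√(-392 + z(-6 - 1*(-7), d)) = √(-392 + (42 - 1*8)) = √(-392 + (42 - 8)) = √(-392 + 34) = √(-358) = I*√358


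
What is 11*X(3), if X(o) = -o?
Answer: -33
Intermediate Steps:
11*X(3) = 11*(-1*3) = 11*(-3) = -33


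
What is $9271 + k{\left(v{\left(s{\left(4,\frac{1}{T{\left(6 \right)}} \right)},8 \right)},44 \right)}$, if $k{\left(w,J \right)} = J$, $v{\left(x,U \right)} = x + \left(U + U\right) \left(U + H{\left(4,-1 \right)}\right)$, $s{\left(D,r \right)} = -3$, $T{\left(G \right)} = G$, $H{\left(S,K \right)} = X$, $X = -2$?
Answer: $9315$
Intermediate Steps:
$H{\left(S,K \right)} = -2$
$v{\left(x,U \right)} = x + 2 U \left(-2 + U\right)$ ($v{\left(x,U \right)} = x + \left(U + U\right) \left(U - 2\right) = x + 2 U \left(-2 + U\right)$)
$9271 + k{\left(v{\left(s{\left(4,\frac{1}{T{\left(6 \right)}} \right)},8 \right)},44 \right)} = 9271 + 44 = 9315$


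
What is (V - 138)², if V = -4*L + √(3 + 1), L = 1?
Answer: 19600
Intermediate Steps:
V = -2 (V = -4*1 + √(3 + 1) = -4 + √4 = -4 + 2 = -2)
(V - 138)² = (-2 - 138)² = (-140)² = 19600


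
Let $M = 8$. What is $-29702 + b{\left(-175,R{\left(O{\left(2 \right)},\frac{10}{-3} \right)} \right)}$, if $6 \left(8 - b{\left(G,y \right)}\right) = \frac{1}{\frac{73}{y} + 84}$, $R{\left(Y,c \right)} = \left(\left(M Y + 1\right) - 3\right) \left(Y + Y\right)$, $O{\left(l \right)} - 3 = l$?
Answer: $- \frac{2850000616}{95979} \approx -29694.0$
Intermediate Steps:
$O{\left(l \right)} = 3 + l$
$R{\left(Y,c \right)} = 2 Y \left(-2 + 8 Y\right)$ ($R{\left(Y,c \right)} = \left(\left(8 Y + 1\right) - 3\right) \left(Y + Y\right) = \left(\left(1 + 8 Y\right) - 3\right) 2 Y = \left(-2 + 8 Y\right) 2 Y = 2 Y \left(-2 + 8 Y\right)$)
$b{\left(G,y \right)} = 8 - \frac{1}{6 \left(84 + \frac{73}{y}\right)}$ ($b{\left(G,y \right)} = 8 - \frac{1}{6 \left(\frac{73}{y} + 84\right)} = 8 - \frac{1}{6 \left(84 + \frac{73}{y}\right)}$)
$-29702 + b{\left(-175,R{\left(O{\left(2 \right)},\frac{10}{-3} \right)} \right)} = -29702 + \frac{3504 + 4031 \cdot 4 \left(3 + 2\right) \left(-1 + 4 \left(3 + 2\right)\right)}{6 \left(73 + 84 \cdot 4 \left(3 + 2\right) \left(-1 + 4 \left(3 + 2\right)\right)\right)} = -29702 + \frac{3504 + 4031 \cdot 4 \cdot 5 \left(-1 + 4 \cdot 5\right)}{6 \left(73 + 84 \cdot 4 \cdot 5 \left(-1 + 4 \cdot 5\right)\right)} = -29702 + \frac{3504 + 4031 \cdot 4 \cdot 5 \left(-1 + 20\right)}{6 \left(73 + 84 \cdot 4 \cdot 5 \left(-1 + 20\right)\right)} = -29702 + \frac{3504 + 4031 \cdot 4 \cdot 5 \cdot 19}{6 \left(73 + 84 \cdot 4 \cdot 5 \cdot 19\right)} = -29702 + \frac{3504 + 4031 \cdot 380}{6 \left(73 + 84 \cdot 380\right)} = -29702 + \frac{3504 + 1531780}{6 \left(73 + 31920\right)} = -29702 + \frac{1}{6} \cdot \frac{1}{31993} \cdot 1535284 = -29702 + \frac{767642}{95979} = - \frac{2850000616}{95979}$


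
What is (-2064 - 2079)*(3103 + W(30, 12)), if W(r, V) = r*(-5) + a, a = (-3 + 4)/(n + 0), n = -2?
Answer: -24464415/2 ≈ -1.2232e+7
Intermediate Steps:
a = -1/2 (a = (-3 + 4)/(-2 + 0) = 1/(-2) = 1*(-1/2) = -1/2 ≈ -0.50000)
W(r, V) = -1/2 - 5*r (W(r, V) = r*(-5) - 1/2 = -5*r - 1/2 = -1/2 - 5*r)
(-2064 - 2079)*(3103 + W(30, 12)) = (-2064 - 2079)*(3103 + (-1/2 - 5*30)) = -4143*(3103 + (-1/2 - 150)) = -4143*(3103 - 301/2) = -4143*5905/2 = -24464415/2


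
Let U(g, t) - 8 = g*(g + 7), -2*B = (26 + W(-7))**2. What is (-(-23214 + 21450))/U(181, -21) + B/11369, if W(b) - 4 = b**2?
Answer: -43077211/193477642 ≈ -0.22265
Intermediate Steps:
W(b) = 4 + b**2
B = -6241/2 (B = -(26 + (4 + (-7)**2))**2/2 = -(26 + (4 + 49))**2/2 = -(26 + 53)**2/2 = -1/2*79**2 = -1/2*6241 = -6241/2 ≈ -3120.5)
U(g, t) = 8 + g*(7 + g) (U(g, t) = 8 + g*(g + 7) = 8 + g*(7 + g))
(-(-23214 + 21450))/U(181, -21) + B/11369 = (-(-23214 + 21450))/(8 + 181**2 + 7*181) - 6241/2/11369 = (-1*(-1764))/(8 + 32761 + 1267) - 6241/2*1/11369 = 1764/34036 - 6241/22738 = 1764*(1/34036) - 6241/22738 = 441/8509 - 6241/22738 = -43077211/193477642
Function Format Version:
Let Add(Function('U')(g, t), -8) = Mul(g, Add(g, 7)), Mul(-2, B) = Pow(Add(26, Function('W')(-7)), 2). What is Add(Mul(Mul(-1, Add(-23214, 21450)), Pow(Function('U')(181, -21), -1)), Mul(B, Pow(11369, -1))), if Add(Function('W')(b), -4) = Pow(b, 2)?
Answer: Rational(-43077211, 193477642) ≈ -0.22265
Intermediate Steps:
Function('W')(b) = Add(4, Pow(b, 2))
B = Rational(-6241, 2) (B = Mul(Rational(-1, 2), Pow(Add(26, Add(4, Pow(-7, 2))), 2)) = Mul(Rational(-1, 2), Pow(Add(26, Add(4, 49)), 2)) = Mul(Rational(-1, 2), Pow(Add(26, 53), 2)) = Mul(Rational(-1, 2), Pow(79, 2)) = Mul(Rational(-1, 2), 6241) = Rational(-6241, 2) ≈ -3120.5)
Function('U')(g, t) = Add(8, Mul(g, Add(7, g))) (Function('U')(g, t) = Add(8, Mul(g, Add(g, 7))) = Add(8, Mul(g, Add(7, g))))
Add(Mul(Mul(-1, Add(-23214, 21450)), Pow(Function('U')(181, -21), -1)), Mul(B, Pow(11369, -1))) = Add(Mul(Mul(-1, Add(-23214, 21450)), Pow(Add(8, Pow(181, 2), Mul(7, 181)), -1)), Mul(Rational(-6241, 2), Pow(11369, -1))) = Add(Mul(Mul(-1, -1764), Pow(Add(8, 32761, 1267), -1)), Mul(Rational(-6241, 2), Rational(1, 11369))) = Add(Mul(1764, Pow(34036, -1)), Rational(-6241, 22738)) = Add(Mul(1764, Rational(1, 34036)), Rational(-6241, 22738)) = Add(Rational(441, 8509), Rational(-6241, 22738)) = Rational(-43077211, 193477642)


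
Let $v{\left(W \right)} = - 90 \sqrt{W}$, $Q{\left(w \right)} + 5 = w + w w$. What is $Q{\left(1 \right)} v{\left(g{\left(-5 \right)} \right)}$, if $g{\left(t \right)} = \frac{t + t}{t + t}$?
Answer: $270$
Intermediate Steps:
$Q{\left(w \right)} = -5 + w + w^{2}$ ($Q{\left(w \right)} = -5 + \left(w + w w\right) = -5 + \left(w + w^{2}\right) = -5 + w + w^{2}$)
$g{\left(t \right)} = 1$ ($g{\left(t \right)} = \frac{2 t}{2 t} = 2 t \frac{1}{2 t} = 1$)
$Q{\left(1 \right)} v{\left(g{\left(-5 \right)} \right)} = \left(-5 + 1 + 1^{2}\right) \left(- 90 \sqrt{1}\right) = \left(-5 + 1 + 1\right) \left(\left(-90\right) 1\right) = \left(-3\right) \left(-90\right) = 270$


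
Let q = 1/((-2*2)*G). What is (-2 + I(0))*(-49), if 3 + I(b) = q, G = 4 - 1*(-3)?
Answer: 987/4 ≈ 246.75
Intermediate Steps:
G = 7 (G = 4 + 3 = 7)
q = -1/28 (q = 1/(-2*2*7) = 1/(-4*7) = 1/(-28) = -1/28 ≈ -0.035714)
I(b) = -85/28 (I(b) = -3 - 1/28 = -85/28)
(-2 + I(0))*(-49) = (-2 - 85/28)*(-49) = -141/28*(-49) = 987/4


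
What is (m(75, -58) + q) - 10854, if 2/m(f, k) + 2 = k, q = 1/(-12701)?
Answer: -4135712351/381030 ≈ -10854.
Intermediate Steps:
q = -1/12701 ≈ -7.8734e-5
m(f, k) = 2/(-2 + k)
(m(75, -58) + q) - 10854 = (2/(-2 - 58) - 1/12701) - 10854 = (2/(-60) - 1/12701) - 10854 = (2*(-1/60) - 1/12701) - 10854 = (-1/30 - 1/12701) - 10854 = -12731/381030 - 10854 = -4135712351/381030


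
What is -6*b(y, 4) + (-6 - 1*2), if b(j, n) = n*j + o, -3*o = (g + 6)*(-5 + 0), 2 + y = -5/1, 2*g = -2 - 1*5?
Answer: 135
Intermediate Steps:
g = -7/2 (g = (-2 - 1*5)/2 = (-2 - 5)/2 = (½)*(-7) = -7/2 ≈ -3.5000)
y = -7 (y = -2 - 5/1 = -2 - 5*1 = -2 - 5 = -7)
o = 25/6 (o = -(-7/2 + 6)*(-5 + 0)/3 = -5*(-5)/6 = -⅓*(-25/2) = 25/6 ≈ 4.1667)
b(j, n) = 25/6 + j*n (b(j, n) = n*j + 25/6 = j*n + 25/6 = 25/6 + j*n)
-6*b(y, 4) + (-6 - 1*2) = -6*(25/6 - 7*4) + (-6 - 1*2) = -6*(25/6 - 28) + (-6 - 2) = -6*(-143/6) - 8 = 143 - 8 = 135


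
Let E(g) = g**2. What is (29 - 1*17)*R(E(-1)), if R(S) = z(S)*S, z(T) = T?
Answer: 12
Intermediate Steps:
R(S) = S**2 (R(S) = S*S = S**2)
(29 - 1*17)*R(E(-1)) = (29 - 1*17)*((-1)**2)**2 = (29 - 17)*1**2 = 12*1 = 12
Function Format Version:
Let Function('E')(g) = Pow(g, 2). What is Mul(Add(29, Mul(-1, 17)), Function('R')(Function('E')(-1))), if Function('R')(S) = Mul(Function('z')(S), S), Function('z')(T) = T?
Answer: 12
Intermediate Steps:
Function('R')(S) = Pow(S, 2) (Function('R')(S) = Mul(S, S) = Pow(S, 2))
Mul(Add(29, Mul(-1, 17)), Function('R')(Function('E')(-1))) = Mul(Add(29, Mul(-1, 17)), Pow(Pow(-1, 2), 2)) = Mul(Add(29, -17), Pow(1, 2)) = Mul(12, 1) = 12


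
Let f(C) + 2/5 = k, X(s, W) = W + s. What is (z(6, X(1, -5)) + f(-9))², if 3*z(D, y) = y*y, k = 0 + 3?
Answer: 14161/225 ≈ 62.938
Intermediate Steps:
k = 3
z(D, y) = y²/3 (z(D, y) = (y*y)/3 = y²/3)
f(C) = 13/5 (f(C) = -⅖ + 3 = 13/5)
(z(6, X(1, -5)) + f(-9))² = ((-5 + 1)²/3 + 13/5)² = ((⅓)*(-4)² + 13/5)² = ((⅓)*16 + 13/5)² = (16/3 + 13/5)² = (119/15)² = 14161/225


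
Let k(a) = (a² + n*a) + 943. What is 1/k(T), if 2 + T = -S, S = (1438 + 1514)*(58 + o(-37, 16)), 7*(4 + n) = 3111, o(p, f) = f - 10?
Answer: 1/35611335673 ≈ 2.8081e-11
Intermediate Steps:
o(p, f) = -10 + f
n = 3083/7 (n = -4 + (⅐)*3111 = -4 + 3111/7 = 3083/7 ≈ 440.43)
S = 188928 (S = (1438 + 1514)*(58 + (-10 + 16)) = 2952*(58 + 6) = 2952*64 = 188928)
T = -188930 (T = -2 - 1*188928 = -2 - 188928 = -188930)
k(a) = 943 + a² + 3083*a/7 (k(a) = (a² + 3083*a/7) + 943 = 943 + a² + 3083*a/7)
1/k(T) = 1/(943 + (-188930)² + (3083/7)*(-188930)) = 1/(943 + 35694544900 - 83210170) = 1/35611335673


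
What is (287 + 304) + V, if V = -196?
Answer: 395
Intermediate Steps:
(287 + 304) + V = (287 + 304) - 196 = 591 - 196 = 395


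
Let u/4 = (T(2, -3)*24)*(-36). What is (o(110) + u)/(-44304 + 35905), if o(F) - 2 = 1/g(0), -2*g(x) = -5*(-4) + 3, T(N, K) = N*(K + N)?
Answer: -159020/193177 ≈ -0.82318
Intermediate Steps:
g(x) = -23/2 (g(x) = -(-5*(-4) + 3)/2 = -(20 + 3)/2 = -½*23 = -23/2)
o(F) = 44/23 (o(F) = 2 + 1/(-23/2) = 2 - 2/23 = 44/23)
u = 6912 (u = 4*(((2*(-3 + 2))*24)*(-36)) = 4*(((2*(-1))*24)*(-36)) = 4*(-2*24*(-36)) = 4*(-48*(-36)) = 4*1728 = 6912)
(o(110) + u)/(-44304 + 35905) = (44/23 + 6912)/(-44304 + 35905) = (159020/23)/(-8399) = (159020/23)*(-1/8399) = -159020/193177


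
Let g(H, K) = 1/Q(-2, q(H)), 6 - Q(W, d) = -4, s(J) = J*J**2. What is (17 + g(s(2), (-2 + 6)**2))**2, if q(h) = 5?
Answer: 29241/100 ≈ 292.41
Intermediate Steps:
s(J) = J**3
Q(W, d) = 10 (Q(W, d) = 6 - 1*(-4) = 6 + 4 = 10)
g(H, K) = 1/10
(17 + g(s(2), (-2 + 6)**2))**2 = (17 + 1/10)**2 = (171/10)**2 = 29241/100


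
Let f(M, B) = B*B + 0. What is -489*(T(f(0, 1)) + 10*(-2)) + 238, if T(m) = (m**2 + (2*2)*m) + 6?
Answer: 4639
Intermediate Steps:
f(M, B) = B**2 (f(M, B) = B**2 + 0 = B**2)
T(m) = 6 + m**2 + 4*m (T(m) = (m**2 + 4*m) + 6 = 6 + m**2 + 4*m)
-489*(T(f(0, 1)) + 10*(-2)) + 238 = -489*((6 + (1**2)**2 + 4*1**2) + 10*(-2)) + 238 = -489*((6 + 1**2 + 4*1) - 20) + 238 = -489*((6 + 1 + 4) - 20) + 238 = -489*(11 - 20) + 238 = -489*(-9) + 238 = 4401 + 238 = 4639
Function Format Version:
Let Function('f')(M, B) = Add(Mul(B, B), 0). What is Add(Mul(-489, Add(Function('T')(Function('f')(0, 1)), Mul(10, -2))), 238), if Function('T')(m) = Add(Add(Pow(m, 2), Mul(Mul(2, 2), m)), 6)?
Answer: 4639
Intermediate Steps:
Function('f')(M, B) = Pow(B, 2) (Function('f')(M, B) = Add(Pow(B, 2), 0) = Pow(B, 2))
Function('T')(m) = Add(6, Pow(m, 2), Mul(4, m)) (Function('T')(m) = Add(Add(Pow(m, 2), Mul(4, m)), 6) = Add(6, Pow(m, 2), Mul(4, m)))
Add(Mul(-489, Add(Function('T')(Function('f')(0, 1)), Mul(10, -2))), 238) = Add(Mul(-489, Add(Add(6, Pow(Pow(1, 2), 2), Mul(4, Pow(1, 2))), Mul(10, -2))), 238) = Add(Mul(-489, Add(Add(6, Pow(1, 2), Mul(4, 1)), -20)), 238) = Add(Mul(-489, Add(Add(6, 1, 4), -20)), 238) = Add(Mul(-489, Add(11, -20)), 238) = Add(Mul(-489, -9), 238) = Add(4401, 238) = 4639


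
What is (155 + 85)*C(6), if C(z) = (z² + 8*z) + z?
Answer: 21600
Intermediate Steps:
C(z) = z² + 9*z
(155 + 85)*C(6) = (155 + 85)*(6*(9 + 6)) = 240*(6*15) = 240*90 = 21600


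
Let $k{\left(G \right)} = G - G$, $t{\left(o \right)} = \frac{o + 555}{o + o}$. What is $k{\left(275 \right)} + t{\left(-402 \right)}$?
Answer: $- \frac{51}{268} \approx -0.1903$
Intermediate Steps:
$t{\left(o \right)} = \frac{555 + o}{2 o}$
$k{\left(G \right)} = 0$
$k{\left(275 \right)} + t{\left(-402 \right)} = 0 + \frac{555 - 402}{2 \left(-402\right)} = 0 + \frac{1}{2} \left(- \frac{1}{402}\right) 153 = 0 - \frac{51}{268} = - \frac{51}{268}$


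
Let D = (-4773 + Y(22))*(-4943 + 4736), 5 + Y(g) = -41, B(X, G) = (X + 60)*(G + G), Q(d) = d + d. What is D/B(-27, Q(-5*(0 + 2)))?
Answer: -332511/440 ≈ -755.71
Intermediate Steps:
Q(d) = 2*d
B(X, G) = 2*G*(60 + X) (B(X, G) = (60 + X)*(2*G) = 2*G*(60 + X))
Y(g) = -46 (Y(g) = -5 - 41 = -46)
D = 997533 (D = (-4773 - 46)*(-4943 + 4736) = -4819*(-207) = 997533)
D/B(-27, Q(-5*(0 + 2))) = 997533/((2*(2*(-5*(0 + 2)))*(60 - 27))) = 997533/((2*(2*(-5*2))*33)) = 997533/((2*(2*(-10))*33)) = 997533/((2*(-20)*33)) = 997533/(-1320) = 997533*(-1/1320) = -332511/440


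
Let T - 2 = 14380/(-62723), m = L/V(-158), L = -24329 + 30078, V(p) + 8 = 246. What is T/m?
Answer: 26433708/360594527 ≈ 0.073306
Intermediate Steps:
V(p) = 238 (V(p) = -8 + 246 = 238)
L = 5749
m = 5749/238 ≈ 24.155
T = 111066/62723 (T = 2 + 14380/(-62723) = 2 + 14380*(-1/62723) = 2 - 14380/62723 = 111066/62723 ≈ 1.7707)
T/m = 111066/(62723*(5749/238)) = (111066/62723)*(238/5749) = 26433708/360594527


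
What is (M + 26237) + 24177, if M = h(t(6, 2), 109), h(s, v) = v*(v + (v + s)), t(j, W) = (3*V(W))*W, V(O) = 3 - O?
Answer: 74830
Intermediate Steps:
t(j, W) = W*(9 - 3*W) (t(j, W) = (3*(3 - W))*W = (9 - 3*W)*W = W*(9 - 3*W))
h(s, v) = v*(s + 2*v) (h(s, v) = v*(v + (s + v)) = v*(s + 2*v))
M = 24416 (M = 109*(3*2*(3 - 1*2) + 2*109) = 109*(3*2*(3 - 2) + 218) = 109*(3*2*1 + 218) = 109*(6 + 218) = 109*224 = 24416)
(M + 26237) + 24177 = (24416 + 26237) + 24177 = 50653 + 24177 = 74830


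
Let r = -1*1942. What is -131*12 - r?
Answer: 370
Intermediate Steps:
r = -1942
-131*12 - r = -131*12 - 1*(-1942) = -1572 + 1942 = 370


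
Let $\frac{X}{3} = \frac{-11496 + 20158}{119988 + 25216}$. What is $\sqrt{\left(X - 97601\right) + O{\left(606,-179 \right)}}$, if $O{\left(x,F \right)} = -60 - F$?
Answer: $\frac{3 i \sqrt{57092399129438}}{72602} \approx 312.22 i$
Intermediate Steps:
$X = \frac{12993}{72602}$ ($X = 3 \frac{-11496 + 20158}{119988 + 25216} = 3 \cdot \frac{8662}{145204} = 3 \cdot 8662 \cdot \frac{1}{145204} = 3 \cdot \frac{4331}{72602} = \frac{12993}{72602} \approx 0.17896$)
$\sqrt{\left(X - 97601\right) + O{\left(606,-179 \right)}} = \sqrt{\left(\frac{12993}{72602} - 97601\right) - -119} = \sqrt{\left(\frac{12993}{72602} - 97601\right) + \left(-60 + 179\right)} = \sqrt{- \frac{7086014809}{72602} + 119} = \sqrt{- \frac{7077375171}{72602}} = \frac{3 i \sqrt{57092399129438}}{72602}$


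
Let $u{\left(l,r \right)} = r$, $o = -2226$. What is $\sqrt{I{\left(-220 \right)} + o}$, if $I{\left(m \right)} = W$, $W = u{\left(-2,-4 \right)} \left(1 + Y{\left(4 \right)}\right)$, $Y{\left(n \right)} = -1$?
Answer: $i \sqrt{2226} \approx 47.18 i$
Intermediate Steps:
$W = 0$ ($W = - 4 \left(1 - 1\right) = \left(-4\right) 0 = 0$)
$I{\left(m \right)} = 0$
$\sqrt{I{\left(-220 \right)} + o} = \sqrt{0 - 2226} = \sqrt{-2226} = i \sqrt{2226}$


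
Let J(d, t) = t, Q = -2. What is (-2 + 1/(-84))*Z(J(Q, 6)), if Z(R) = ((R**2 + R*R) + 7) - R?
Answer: -12337/84 ≈ -146.87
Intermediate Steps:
Z(R) = 7 - R + 2*R**2 (Z(R) = ((R**2 + R**2) + 7) - R = (2*R**2 + 7) - R = (7 + 2*R**2) - R = 7 - R + 2*R**2)
(-2 + 1/(-84))*Z(J(Q, 6)) = (-2 + 1/(-84))*(7 - 1*6 + 2*6**2) = (-2 - 1/84)*(7 - 6 + 2*36) = -169*(7 - 6 + 72)/84 = -169/84*73 = -12337/84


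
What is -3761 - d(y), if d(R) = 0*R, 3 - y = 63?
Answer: -3761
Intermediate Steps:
y = -60 (y = 3 - 1*63 = 3 - 63 = -60)
d(R) = 0
-3761 - d(y) = -3761 - 1*0 = -3761 + 0 = -3761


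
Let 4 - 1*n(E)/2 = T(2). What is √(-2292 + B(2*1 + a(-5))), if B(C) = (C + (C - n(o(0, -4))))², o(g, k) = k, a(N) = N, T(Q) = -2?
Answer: 4*I*√123 ≈ 44.362*I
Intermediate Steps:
n(E) = 12 (n(E) = 8 - 2*(-2) = 8 + 4 = 12)
B(C) = (-12 + 2*C)² (B(C) = (C + (C - 1*12))² = (C + (C - 12))² = (C + (-12 + C))² = (-12 + 2*C)²)
√(-2292 + B(2*1 + a(-5))) = √(-2292 + 4*(-6 + (2*1 - 5))²) = √(-2292 + 4*(-6 + (2 - 5))²) = √(-2292 + 4*(-6 - 3)²) = √(-2292 + 4*(-9)²) = √(-2292 + 4*81) = √(-2292 + 324) = √(-1968) = 4*I*√123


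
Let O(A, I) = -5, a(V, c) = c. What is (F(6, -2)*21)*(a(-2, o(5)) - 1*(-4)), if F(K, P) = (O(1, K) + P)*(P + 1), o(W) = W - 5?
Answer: 588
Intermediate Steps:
o(W) = -5 + W
F(K, P) = (1 + P)*(-5 + P) (F(K, P) = (-5 + P)*(P + 1) = (-5 + P)*(1 + P) = (1 + P)*(-5 + P))
(F(6, -2)*21)*(a(-2, o(5)) - 1*(-4)) = ((-5 + (-2)**2 - 4*(-2))*21)*((-5 + 5) - 1*(-4)) = ((-5 + 4 + 8)*21)*(0 + 4) = (7*21)*4 = 147*4 = 588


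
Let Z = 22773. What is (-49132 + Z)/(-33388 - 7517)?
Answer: 26359/40905 ≈ 0.64440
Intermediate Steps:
(-49132 + Z)/(-33388 - 7517) = (-49132 + 22773)/(-33388 - 7517) = -26359/(-40905) = -26359*(-1/40905) = 26359/40905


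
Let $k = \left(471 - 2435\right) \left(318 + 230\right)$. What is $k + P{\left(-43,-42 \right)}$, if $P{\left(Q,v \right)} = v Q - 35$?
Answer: $-1074501$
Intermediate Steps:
$P{\left(Q,v \right)} = -35 + Q v$ ($P{\left(Q,v \right)} = Q v - 35 = -35 + Q v$)
$k = -1076272$ ($k = \left(-1964\right) 548 = -1076272$)
$k + P{\left(-43,-42 \right)} = -1076272 - -1771 = -1076272 + \left(-35 + 1806\right) = -1076272 + 1771 = -1074501$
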